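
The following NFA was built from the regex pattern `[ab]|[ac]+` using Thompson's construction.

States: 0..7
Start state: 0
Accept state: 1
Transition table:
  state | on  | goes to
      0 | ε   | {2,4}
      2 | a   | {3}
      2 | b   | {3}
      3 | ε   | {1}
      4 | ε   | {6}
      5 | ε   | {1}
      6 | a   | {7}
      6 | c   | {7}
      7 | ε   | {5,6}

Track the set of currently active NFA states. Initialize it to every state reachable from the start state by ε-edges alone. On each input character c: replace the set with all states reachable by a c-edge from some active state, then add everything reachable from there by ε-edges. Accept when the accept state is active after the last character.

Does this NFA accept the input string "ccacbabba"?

Answer: REJECT

Steps:
S₀ = ε-closure({0}) = {0,2,4,6}
'c' @ 1: {1,5,6,7}  (accept∈set)
'c' @ 2: {1,5,6,7}  (accept∈set)
'a' @ 3: {1,5,6,7}  (accept∈set)
'c' @ 4: {1,5,6,7}  (accept∈set)
'b' @ 5: {}  — dead — no transitions
rest 'abba' ignored (set empty)
final: {}; accept 1 not in set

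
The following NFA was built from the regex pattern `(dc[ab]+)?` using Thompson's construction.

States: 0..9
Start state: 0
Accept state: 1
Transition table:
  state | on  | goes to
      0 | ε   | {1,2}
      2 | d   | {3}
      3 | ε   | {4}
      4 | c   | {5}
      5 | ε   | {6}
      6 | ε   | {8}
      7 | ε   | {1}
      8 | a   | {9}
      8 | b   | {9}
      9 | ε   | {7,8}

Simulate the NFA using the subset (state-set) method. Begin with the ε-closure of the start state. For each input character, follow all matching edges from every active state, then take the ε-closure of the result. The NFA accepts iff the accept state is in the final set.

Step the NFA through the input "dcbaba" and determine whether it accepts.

initial (ε-close {0}): {0,1,2}
'd' @ 1: {3,4}
'c' @ 2: {5,6,8}
'b' @ 3: {1,7,8,9}  [accepting]
'a' @ 4: {1,7,8,9}  [accepting]
'b' @ 5: {1,7,8,9}  [accepting]
'a' @ 6: {1,7,8,9}  [accepting]
end set {1,7,8,9} — state 1 in

Answer: ACCEPT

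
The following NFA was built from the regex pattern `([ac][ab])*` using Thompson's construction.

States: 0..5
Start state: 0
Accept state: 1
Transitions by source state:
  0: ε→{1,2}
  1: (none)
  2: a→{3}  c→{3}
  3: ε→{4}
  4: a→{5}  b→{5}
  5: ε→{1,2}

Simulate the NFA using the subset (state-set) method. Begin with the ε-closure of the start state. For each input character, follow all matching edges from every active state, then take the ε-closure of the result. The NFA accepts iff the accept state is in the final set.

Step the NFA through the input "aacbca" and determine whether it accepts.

Answer: ACCEPT

Steps:
S₀ = ε-closure({0}) = {0,1,2}
'a' @ 1: {3,4}
'a' @ 2: {1,2,5}  (accept∈set)
'c' @ 3: {3,4}
'b' @ 4: {1,2,5}  (accept∈set)
'c' @ 5: {3,4}
'a' @ 6: {1,2,5}  (accept∈set)
after full input: {1,2,5}  (accept=1 in)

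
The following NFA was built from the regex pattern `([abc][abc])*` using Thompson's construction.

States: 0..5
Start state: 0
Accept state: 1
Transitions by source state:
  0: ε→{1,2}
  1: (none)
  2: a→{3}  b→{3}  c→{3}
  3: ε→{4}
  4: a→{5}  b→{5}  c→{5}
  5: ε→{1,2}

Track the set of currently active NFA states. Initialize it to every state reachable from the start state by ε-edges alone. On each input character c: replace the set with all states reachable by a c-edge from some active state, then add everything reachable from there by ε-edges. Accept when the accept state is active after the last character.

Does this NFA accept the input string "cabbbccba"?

start: ε-closure({0}) = {0,1,2}
'c' @ 1: {3,4}
'a' @ 2: {1,2,5}  [accepting]
'b' @ 3: {3,4}
'b' @ 4: {1,2,5}  [accepting]
'b' @ 5: {3,4}
'c' @ 6: {1,2,5}  [accepting]
'c' @ 7: {3,4}
'b' @ 8: {1,2,5}  [accepting]
'a' @ 9: {3,4}
after full input: {3,4}  (accept=1 not in)

Answer: REJECT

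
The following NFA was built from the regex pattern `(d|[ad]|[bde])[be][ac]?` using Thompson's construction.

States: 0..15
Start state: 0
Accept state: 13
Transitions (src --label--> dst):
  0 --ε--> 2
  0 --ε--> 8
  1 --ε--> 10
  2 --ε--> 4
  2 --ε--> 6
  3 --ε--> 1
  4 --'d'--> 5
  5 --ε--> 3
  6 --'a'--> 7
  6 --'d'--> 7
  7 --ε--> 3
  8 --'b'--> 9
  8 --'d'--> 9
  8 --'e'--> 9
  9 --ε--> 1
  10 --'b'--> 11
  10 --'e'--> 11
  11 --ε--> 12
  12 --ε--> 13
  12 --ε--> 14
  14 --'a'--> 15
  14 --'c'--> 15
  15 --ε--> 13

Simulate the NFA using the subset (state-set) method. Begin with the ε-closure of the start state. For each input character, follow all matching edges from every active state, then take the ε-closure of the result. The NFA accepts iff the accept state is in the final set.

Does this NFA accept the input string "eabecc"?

Answer: REJECT

Derivation:
start: ε-closure({0}) = {0,2,4,6,8}
'e' @ 1: {1,9,10}
'a' @ 2: {}  — state set empty
rest 'becc' ignored (set empty)
after full input: {}  (accept=13 not in)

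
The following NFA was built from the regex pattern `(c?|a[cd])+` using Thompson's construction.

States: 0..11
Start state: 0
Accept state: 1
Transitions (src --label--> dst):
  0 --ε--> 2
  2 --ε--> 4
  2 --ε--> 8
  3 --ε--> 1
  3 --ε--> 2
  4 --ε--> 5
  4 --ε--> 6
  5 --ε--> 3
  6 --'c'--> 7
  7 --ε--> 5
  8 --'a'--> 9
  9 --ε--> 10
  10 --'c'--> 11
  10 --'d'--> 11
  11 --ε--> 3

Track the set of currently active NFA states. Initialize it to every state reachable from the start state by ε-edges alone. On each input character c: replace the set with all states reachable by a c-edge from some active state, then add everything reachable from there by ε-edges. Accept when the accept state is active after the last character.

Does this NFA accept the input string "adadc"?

S₀ = ε-closure({0}) = {0,1,2,3,4,5,6,8}
'a' @ 1: {9,10}
'd' @ 2: {1,2,3,4,5,6,8,11}  [accepting]
'a' @ 3: {9,10}
'd' @ 4: {1,2,3,4,5,6,8,11}  [accepting]
'c' @ 5: {1,2,3,4,5,6,7,8}  [accepting]
end set {1,2,3,4,5,6,7,8} — state 1 in

Answer: ACCEPT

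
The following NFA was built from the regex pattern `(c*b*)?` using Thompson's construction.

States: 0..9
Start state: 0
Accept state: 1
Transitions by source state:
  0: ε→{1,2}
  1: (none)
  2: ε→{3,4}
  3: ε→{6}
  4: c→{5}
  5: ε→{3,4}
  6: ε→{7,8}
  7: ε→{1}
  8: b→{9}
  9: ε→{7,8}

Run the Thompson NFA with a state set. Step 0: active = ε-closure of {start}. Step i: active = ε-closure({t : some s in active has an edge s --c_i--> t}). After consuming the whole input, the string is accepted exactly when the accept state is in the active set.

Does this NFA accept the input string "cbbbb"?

Answer: ACCEPT

Trace:
initial (ε-close {0}): {0,1,2,3,4,6,7,8}
'c' @ 1: {1,3,4,5,6,7,8}  (accept∈set)
'b' @ 2: {1,7,8,9}  (accept∈set)
'b' @ 3: {1,7,8,9}  (accept∈set)
'b' @ 4: {1,7,8,9}  (accept∈set)
'b' @ 5: {1,7,8,9}  (accept∈set)
final: {1,7,8,9}; accept 1 in set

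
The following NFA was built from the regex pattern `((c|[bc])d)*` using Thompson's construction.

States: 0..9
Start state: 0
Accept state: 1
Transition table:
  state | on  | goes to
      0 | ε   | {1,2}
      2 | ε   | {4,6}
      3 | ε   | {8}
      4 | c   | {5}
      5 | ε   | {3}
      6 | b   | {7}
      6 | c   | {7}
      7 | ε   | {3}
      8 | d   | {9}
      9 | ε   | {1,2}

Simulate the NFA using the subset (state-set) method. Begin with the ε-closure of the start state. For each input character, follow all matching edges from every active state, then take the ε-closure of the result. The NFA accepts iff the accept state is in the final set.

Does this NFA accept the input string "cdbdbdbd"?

Answer: ACCEPT

Steps:
initial (ε-close {0}): {0,1,2,4,6}
'c' @ 1: {3,5,7,8}
'd' @ 2: {1,2,4,6,9}  [accepting]
'b' @ 3: {3,7,8}
'd' @ 4: {1,2,4,6,9}  [accepting]
'b' @ 5: {3,7,8}
'd' @ 6: {1,2,4,6,9}  [accepting]
'b' @ 7: {3,7,8}
'd' @ 8: {1,2,4,6,9}  [accepting]
end set {1,2,4,6,9} — state 1 in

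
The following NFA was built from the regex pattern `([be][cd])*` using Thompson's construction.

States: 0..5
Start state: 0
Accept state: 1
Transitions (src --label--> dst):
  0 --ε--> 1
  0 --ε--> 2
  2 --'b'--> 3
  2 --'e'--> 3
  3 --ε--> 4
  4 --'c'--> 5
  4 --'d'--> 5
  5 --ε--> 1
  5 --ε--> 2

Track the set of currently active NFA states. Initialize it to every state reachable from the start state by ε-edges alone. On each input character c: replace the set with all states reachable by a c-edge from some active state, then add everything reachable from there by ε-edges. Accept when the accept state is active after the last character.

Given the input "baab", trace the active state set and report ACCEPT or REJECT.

Answer: REJECT

Trace:
initial (ε-close {0}): {0,1,2}
'b' @ 1: {3,4}
'a' @ 2: {}  — state set empty
rest 'ab' ignored (set empty)
final: {}; accept 1 not in set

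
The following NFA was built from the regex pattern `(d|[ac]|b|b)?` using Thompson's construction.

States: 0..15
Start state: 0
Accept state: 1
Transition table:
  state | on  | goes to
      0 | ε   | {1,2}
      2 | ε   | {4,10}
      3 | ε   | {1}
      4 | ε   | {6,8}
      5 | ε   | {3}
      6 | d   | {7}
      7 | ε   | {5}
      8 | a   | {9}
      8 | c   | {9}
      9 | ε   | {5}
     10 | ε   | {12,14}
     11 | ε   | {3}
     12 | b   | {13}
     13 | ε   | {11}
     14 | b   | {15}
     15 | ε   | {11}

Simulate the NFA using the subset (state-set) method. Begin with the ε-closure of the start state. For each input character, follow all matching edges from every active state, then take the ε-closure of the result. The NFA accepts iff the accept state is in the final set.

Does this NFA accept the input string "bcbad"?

Answer: REJECT

Derivation:
S₀ = ε-closure({0}) = {0,1,2,4,6,8,10,12,14}
'b' @ 1: {1,3,11,13,15}  ✓accept
'c' @ 2: {}  — dead — no transitions
rest 'bad' ignored (set empty)
after full input: {}  (accept=1 not in)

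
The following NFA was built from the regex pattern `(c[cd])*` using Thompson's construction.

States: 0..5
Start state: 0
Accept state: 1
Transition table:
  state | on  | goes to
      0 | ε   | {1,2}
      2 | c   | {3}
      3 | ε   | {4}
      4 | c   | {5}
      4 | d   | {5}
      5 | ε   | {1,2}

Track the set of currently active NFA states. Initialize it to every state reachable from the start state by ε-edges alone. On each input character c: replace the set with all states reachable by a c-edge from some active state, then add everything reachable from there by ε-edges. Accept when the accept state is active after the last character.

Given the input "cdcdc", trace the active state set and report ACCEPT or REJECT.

Answer: REJECT

Derivation:
initial (ε-close {0}): {0,1,2}
'c' @ 1: {3,4}
'd' @ 2: {1,2,5}  (accept∈set)
'c' @ 3: {3,4}
'd' @ 4: {1,2,5}  (accept∈set)
'c' @ 5: {3,4}
final: {3,4}; accept 1 not in set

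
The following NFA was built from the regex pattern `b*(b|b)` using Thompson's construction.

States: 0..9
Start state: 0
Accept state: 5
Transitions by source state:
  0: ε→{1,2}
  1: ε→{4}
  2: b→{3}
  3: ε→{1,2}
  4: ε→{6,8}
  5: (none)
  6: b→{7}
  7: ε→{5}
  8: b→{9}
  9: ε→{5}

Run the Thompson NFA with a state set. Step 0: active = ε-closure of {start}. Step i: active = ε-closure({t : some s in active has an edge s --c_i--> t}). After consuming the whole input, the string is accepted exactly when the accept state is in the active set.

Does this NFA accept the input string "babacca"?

start: ε-closure({0}) = {0,1,2,4,6,8}
'b' @ 1: {1,2,3,4,5,6,7,8,9}  (accept∈set)
'a' @ 2: {}  — dead — no transitions
rest 'bacca' ignored (set empty)
after full input: {}  (accept=5 not in)

Answer: REJECT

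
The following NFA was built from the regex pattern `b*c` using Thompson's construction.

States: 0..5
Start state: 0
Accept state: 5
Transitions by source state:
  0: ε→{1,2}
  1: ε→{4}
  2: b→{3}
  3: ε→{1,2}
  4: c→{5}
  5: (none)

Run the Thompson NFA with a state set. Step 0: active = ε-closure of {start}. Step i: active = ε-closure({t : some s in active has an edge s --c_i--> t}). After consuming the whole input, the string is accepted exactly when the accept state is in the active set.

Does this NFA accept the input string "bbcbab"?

initial (ε-close {0}): {0,1,2,4}
'b' @ 1: {1,2,3,4}
'b' @ 2: {1,2,3,4}
'c' @ 3: {5}  (accept∈set)
'b' @ 4: {}  — state set empty
rest 'ab' ignored (set empty)
after full input: {}  (accept=5 not in)

Answer: REJECT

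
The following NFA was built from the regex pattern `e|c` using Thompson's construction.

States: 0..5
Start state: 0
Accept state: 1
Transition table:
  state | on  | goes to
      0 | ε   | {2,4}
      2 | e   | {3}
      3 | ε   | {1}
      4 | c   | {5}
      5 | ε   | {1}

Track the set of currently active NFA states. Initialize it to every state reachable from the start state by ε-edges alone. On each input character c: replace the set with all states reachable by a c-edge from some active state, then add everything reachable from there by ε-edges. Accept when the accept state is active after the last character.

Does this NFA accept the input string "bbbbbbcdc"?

Answer: REJECT

Derivation:
initial (ε-close {0}): {0,2,4}
'b' @ 1: {}  — no active states
rest 'bbbbbcdc' ignored (set empty)
after full input: {}  (accept=1 not in)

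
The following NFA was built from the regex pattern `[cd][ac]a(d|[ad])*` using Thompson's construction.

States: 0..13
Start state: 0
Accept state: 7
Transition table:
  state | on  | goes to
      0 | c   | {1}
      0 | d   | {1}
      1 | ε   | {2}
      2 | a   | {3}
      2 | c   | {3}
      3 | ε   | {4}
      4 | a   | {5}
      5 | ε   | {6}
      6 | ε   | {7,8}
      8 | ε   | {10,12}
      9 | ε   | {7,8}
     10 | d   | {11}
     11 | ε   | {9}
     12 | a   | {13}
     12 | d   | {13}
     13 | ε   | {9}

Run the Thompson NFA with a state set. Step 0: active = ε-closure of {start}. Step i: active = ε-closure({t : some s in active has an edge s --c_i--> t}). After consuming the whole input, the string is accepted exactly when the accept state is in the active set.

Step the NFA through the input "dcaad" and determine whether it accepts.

start: ε-closure({0}) = {0}
'd' @ 1: {1,2}
'c' @ 2: {3,4}
'a' @ 3: {5,6,7,8,10,12}  (accept∈set)
'a' @ 4: {7,8,9,10,12,13}  (accept∈set)
'd' @ 5: {7,8,9,10,11,12,13}  (accept∈set)
after full input: {7,8,9,10,11,12,13}  (accept=7 in)

Answer: ACCEPT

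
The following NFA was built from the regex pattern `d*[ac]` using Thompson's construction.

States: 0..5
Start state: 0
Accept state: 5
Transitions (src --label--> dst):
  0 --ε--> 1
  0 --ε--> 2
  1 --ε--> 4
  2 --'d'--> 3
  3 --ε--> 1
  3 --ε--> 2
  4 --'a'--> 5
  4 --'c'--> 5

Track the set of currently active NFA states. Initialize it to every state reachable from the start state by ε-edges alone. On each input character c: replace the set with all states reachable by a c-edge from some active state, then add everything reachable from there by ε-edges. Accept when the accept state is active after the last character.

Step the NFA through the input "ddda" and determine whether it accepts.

start: ε-closure({0}) = {0,1,2,4}
'd' @ 1: {1,2,3,4}
'd' @ 2: {1,2,3,4}
'd' @ 3: {1,2,3,4}
'a' @ 4: {5}  (accept∈set)
after full input: {5}  (accept=5 in)

Answer: ACCEPT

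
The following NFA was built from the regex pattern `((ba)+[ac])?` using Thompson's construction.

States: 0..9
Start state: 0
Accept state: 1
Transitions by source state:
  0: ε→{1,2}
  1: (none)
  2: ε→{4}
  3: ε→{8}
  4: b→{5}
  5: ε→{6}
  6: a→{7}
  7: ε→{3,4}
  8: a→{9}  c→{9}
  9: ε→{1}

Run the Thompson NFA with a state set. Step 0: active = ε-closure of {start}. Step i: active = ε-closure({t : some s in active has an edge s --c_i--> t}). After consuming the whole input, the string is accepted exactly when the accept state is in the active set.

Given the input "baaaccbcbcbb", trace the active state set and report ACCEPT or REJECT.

Answer: REJECT

Steps:
initial (ε-close {0}): {0,1,2,4}
'b' @ 1: {5,6}
'a' @ 2: {3,4,7,8}
'a' @ 3: {1,9}  (accept∈set)
'a' @ 4: {}  — state set empty
rest 'ccbcbcbb' ignored (set empty)
final: {}; accept 1 not in set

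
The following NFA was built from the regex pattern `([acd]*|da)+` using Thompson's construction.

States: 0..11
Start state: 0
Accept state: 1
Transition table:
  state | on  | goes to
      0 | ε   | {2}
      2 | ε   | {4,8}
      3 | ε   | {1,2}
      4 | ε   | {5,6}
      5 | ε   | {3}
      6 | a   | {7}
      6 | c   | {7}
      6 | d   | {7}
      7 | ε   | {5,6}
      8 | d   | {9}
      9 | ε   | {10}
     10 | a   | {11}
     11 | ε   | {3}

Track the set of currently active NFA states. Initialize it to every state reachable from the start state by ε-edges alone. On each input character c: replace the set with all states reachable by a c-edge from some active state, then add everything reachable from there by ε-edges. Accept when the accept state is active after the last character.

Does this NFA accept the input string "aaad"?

Answer: ACCEPT

Derivation:
start: ε-closure({0}) = {0,1,2,3,4,5,6,8}
'a' @ 1: {1,2,3,4,5,6,7,8}  ✓accept
'a' @ 2: {1,2,3,4,5,6,7,8}  ✓accept
'a' @ 3: {1,2,3,4,5,6,7,8}  ✓accept
'd' @ 4: {1,2,3,4,5,6,7,8,9,10}  ✓accept
after full input: {1,2,3,4,5,6,7,8,9,10}  (accept=1 in)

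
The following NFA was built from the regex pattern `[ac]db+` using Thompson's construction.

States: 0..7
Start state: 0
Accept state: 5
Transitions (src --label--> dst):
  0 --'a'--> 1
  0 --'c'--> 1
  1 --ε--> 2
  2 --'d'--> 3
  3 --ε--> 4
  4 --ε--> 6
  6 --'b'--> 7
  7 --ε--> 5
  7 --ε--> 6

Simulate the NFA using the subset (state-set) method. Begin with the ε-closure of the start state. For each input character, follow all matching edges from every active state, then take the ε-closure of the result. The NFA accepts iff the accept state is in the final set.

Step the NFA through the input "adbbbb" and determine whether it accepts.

Answer: ACCEPT

Steps:
S₀ = ε-closure({0}) = {0}
'a' @ 1: {1,2}
'd' @ 2: {3,4,6}
'b' @ 3: {5,6,7}  (accept∈set)
'b' @ 4: {5,6,7}  (accept∈set)
'b' @ 5: {5,6,7}  (accept∈set)
'b' @ 6: {5,6,7}  (accept∈set)
after full input: {5,6,7}  (accept=5 in)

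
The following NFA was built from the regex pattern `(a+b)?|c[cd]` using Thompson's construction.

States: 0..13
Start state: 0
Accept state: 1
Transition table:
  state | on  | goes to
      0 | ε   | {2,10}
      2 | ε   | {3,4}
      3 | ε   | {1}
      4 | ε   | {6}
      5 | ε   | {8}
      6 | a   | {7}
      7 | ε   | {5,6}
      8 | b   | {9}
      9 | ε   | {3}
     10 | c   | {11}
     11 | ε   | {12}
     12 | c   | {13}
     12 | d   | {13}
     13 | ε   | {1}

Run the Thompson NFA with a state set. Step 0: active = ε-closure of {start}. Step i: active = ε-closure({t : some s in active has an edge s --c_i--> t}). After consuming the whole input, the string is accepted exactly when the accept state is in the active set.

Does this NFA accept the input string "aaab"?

Answer: ACCEPT

Steps:
start: ε-closure({0}) = {0,1,2,3,4,6,10}
'a' @ 1: {5,6,7,8}
'a' @ 2: {5,6,7,8}
'a' @ 3: {5,6,7,8}
'b' @ 4: {1,3,9}  (accept∈set)
end set {1,3,9} — state 1 in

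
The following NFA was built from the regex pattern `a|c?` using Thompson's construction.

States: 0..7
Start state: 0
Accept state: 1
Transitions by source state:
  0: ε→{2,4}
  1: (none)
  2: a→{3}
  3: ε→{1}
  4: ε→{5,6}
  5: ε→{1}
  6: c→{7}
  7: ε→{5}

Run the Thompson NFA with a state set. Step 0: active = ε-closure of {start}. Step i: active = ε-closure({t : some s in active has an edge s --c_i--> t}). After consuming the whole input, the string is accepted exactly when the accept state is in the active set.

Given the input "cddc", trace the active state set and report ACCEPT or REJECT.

start: ε-closure({0}) = {0,1,2,4,5,6}
'c' @ 1: {1,5,7}  ✓accept
'd' @ 2: {}  — no active states
rest 'dc' ignored (set empty)
final: {}; accept 1 not in set

Answer: REJECT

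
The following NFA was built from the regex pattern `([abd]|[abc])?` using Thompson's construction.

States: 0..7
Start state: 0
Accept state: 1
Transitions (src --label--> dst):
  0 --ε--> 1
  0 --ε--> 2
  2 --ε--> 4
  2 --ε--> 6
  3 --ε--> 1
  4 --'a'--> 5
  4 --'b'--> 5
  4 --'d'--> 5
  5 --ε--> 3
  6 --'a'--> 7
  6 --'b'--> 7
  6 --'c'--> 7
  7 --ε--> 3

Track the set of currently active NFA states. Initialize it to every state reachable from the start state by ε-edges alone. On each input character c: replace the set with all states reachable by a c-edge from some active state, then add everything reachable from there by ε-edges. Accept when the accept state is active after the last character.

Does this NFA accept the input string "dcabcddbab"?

S₀ = ε-closure({0}) = {0,1,2,4,6}
'd' @ 1: {1,3,5}  (accept∈set)
'c' @ 2: {}  — state set empty
rest 'abcddbab' ignored (set empty)
end set {} — state 1 not in

Answer: REJECT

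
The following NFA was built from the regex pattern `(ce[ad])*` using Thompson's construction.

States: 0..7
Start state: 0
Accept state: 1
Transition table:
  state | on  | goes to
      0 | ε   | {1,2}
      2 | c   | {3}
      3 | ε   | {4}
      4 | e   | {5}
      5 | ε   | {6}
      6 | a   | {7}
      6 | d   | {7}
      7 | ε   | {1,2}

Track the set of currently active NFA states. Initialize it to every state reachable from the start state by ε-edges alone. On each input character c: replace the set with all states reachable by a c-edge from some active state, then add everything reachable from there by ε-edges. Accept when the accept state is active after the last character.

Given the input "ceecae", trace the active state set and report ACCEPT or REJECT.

Answer: REJECT

Trace:
initial (ε-close {0}): {0,1,2}
'c' @ 1: {3,4}
'e' @ 2: {5,6}
'e' @ 3: {}  — state set empty
rest 'cae' ignored (set empty)
final: {}; accept 1 not in set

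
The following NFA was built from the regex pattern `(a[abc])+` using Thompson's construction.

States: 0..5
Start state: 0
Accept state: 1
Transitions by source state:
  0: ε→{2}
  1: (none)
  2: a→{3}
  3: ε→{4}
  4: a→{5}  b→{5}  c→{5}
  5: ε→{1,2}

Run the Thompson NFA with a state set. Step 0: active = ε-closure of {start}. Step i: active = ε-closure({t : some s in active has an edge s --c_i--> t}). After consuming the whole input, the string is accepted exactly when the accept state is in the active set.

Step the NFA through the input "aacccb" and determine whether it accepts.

Answer: REJECT

Steps:
initial (ε-close {0}): {0,2}
'a' @ 1: {3,4}
'a' @ 2: {1,2,5}  ✓accept
'c' @ 3: {}  — state set empty
rest 'ccb' ignored (set empty)
after full input: {}  (accept=1 not in)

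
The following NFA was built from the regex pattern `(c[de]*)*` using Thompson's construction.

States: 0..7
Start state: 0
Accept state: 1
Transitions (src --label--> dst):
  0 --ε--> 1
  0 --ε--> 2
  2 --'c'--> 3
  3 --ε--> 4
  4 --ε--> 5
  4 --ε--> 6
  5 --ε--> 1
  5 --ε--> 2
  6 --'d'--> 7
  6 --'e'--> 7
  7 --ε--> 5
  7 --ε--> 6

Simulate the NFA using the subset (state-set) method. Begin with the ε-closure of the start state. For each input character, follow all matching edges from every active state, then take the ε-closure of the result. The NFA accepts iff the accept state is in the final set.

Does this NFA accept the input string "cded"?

initial (ε-close {0}): {0,1,2}
'c' @ 1: {1,2,3,4,5,6}  (accept∈set)
'd' @ 2: {1,2,5,6,7}  (accept∈set)
'e' @ 3: {1,2,5,6,7}  (accept∈set)
'd' @ 4: {1,2,5,6,7}  (accept∈set)
end set {1,2,5,6,7} — state 1 in

Answer: ACCEPT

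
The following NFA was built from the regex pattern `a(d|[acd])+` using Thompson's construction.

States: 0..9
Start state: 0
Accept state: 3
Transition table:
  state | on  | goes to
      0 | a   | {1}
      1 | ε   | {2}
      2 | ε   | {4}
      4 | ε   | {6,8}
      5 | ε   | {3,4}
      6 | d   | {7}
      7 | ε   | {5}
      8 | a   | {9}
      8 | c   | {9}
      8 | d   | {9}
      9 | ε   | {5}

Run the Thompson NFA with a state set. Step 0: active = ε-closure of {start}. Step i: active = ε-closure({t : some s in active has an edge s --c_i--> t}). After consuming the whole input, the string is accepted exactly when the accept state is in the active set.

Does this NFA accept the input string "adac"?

S₀ = ε-closure({0}) = {0}
'a' @ 1: {1,2,4,6,8}
'd' @ 2: {3,4,5,6,7,8,9}  [accepting]
'a' @ 3: {3,4,5,6,8,9}  [accepting]
'c' @ 4: {3,4,5,6,8,9}  [accepting]
end set {3,4,5,6,8,9} — state 3 in

Answer: ACCEPT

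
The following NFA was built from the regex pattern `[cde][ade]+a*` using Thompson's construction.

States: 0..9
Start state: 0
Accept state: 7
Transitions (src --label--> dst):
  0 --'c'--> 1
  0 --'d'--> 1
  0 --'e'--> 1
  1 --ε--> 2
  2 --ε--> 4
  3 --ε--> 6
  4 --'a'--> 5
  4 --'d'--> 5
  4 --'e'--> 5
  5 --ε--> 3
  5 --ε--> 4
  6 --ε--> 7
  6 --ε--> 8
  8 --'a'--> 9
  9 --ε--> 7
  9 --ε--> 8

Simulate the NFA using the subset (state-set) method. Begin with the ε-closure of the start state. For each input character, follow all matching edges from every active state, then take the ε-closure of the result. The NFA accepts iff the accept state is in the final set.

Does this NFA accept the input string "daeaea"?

Answer: ACCEPT

Trace:
initial (ε-close {0}): {0}
'd' @ 1: {1,2,4}
'a' @ 2: {3,4,5,6,7,8}  [accepting]
'e' @ 3: {3,4,5,6,7,8}  [accepting]
'a' @ 4: {3,4,5,6,7,8,9}  [accepting]
'e' @ 5: {3,4,5,6,7,8}  [accepting]
'a' @ 6: {3,4,5,6,7,8,9}  [accepting]
end set {3,4,5,6,7,8,9} — state 7 in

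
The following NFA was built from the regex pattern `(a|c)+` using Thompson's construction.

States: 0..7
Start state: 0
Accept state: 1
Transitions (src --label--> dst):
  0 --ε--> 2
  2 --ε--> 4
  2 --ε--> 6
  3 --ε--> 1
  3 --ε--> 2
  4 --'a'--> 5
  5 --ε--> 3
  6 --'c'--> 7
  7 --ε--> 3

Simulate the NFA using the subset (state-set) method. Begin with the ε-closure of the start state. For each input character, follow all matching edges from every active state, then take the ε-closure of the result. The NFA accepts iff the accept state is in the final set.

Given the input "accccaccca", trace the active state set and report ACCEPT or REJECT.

Answer: ACCEPT

Trace:
initial (ε-close {0}): {0,2,4,6}
'a' @ 1: {1,2,3,4,5,6}  [accepting]
'c' @ 2: {1,2,3,4,6,7}  [accepting]
'c' @ 3: {1,2,3,4,6,7}  [accepting]
'c' @ 4: {1,2,3,4,6,7}  [accepting]
'c' @ 5: {1,2,3,4,6,7}  [accepting]
'a' @ 6: {1,2,3,4,5,6}  [accepting]
'c' @ 7: {1,2,3,4,6,7}  [accepting]
'c' @ 8: {1,2,3,4,6,7}  [accepting]
'c' @ 9: {1,2,3,4,6,7}  [accepting]
'a' @ 10: {1,2,3,4,5,6}  [accepting]
after full input: {1,2,3,4,5,6}  (accept=1 in)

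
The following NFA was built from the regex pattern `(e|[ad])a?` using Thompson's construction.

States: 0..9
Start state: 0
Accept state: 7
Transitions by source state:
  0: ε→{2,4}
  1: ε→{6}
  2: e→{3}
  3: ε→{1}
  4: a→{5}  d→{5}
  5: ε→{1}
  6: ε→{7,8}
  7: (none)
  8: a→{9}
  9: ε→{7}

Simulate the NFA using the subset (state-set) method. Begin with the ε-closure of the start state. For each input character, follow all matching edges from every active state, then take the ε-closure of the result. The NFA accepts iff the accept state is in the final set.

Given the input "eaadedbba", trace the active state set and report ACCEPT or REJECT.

Answer: REJECT

Trace:
start: ε-closure({0}) = {0,2,4}
'e' @ 1: {1,3,6,7,8}  [accepting]
'a' @ 2: {7,9}  [accepting]
'a' @ 3: {}  — dead — no transitions
rest 'dedbba' ignored (set empty)
end set {} — state 7 not in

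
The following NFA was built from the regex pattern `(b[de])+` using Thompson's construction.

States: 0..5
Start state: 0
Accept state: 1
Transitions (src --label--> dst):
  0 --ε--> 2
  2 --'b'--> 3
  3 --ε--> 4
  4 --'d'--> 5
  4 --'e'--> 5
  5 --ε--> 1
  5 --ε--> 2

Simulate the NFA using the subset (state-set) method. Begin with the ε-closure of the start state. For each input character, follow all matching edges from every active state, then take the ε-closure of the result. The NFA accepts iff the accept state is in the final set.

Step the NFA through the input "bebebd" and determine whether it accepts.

start: ε-closure({0}) = {0,2}
'b' @ 1: {3,4}
'e' @ 2: {1,2,5}  [accepting]
'b' @ 3: {3,4}
'e' @ 4: {1,2,5}  [accepting]
'b' @ 5: {3,4}
'd' @ 6: {1,2,5}  [accepting]
end set {1,2,5} — state 1 in

Answer: ACCEPT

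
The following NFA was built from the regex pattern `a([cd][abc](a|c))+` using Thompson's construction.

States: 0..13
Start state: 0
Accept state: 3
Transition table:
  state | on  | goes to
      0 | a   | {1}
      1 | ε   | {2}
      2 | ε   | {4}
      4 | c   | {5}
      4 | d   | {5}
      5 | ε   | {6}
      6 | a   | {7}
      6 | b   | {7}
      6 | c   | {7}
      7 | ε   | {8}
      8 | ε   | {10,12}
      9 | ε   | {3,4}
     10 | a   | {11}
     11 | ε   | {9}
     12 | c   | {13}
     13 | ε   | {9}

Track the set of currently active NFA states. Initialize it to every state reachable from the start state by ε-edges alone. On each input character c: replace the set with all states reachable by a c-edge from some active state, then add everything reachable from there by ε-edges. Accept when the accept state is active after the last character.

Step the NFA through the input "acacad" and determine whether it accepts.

Answer: REJECT

Derivation:
start: ε-closure({0}) = {0}
'a' @ 1: {1,2,4}
'c' @ 2: {5,6}
'a' @ 3: {7,8,10,12}
'c' @ 4: {3,4,9,13}  (accept∈set)
'a' @ 5: {}  — no active states
rest 'd' ignored (set empty)
after full input: {}  (accept=3 not in)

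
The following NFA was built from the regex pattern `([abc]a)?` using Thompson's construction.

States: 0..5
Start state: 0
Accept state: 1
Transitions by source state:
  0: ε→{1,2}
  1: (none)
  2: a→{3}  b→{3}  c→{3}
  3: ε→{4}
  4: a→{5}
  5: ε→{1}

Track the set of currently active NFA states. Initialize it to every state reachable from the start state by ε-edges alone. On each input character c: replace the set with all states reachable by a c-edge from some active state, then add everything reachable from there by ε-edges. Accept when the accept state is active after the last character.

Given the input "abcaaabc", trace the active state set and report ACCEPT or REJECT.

Answer: REJECT

Derivation:
initial (ε-close {0}): {0,1,2}
'a' @ 1: {3,4}
'b' @ 2: {}  — state set empty
rest 'caaabc' ignored (set empty)
after full input: {}  (accept=1 not in)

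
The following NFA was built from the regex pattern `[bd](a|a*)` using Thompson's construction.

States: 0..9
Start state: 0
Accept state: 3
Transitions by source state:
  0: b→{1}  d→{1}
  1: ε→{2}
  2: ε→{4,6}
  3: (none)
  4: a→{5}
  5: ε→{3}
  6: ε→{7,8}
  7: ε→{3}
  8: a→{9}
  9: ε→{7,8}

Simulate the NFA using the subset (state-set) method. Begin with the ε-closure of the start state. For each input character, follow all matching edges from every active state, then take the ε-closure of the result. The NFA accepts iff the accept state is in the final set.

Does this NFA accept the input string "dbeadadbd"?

Answer: REJECT

Trace:
initial (ε-close {0}): {0}
'd' @ 1: {1,2,3,4,6,7,8}  [accepting]
'b' @ 2: {}  — no active states
rest 'eadadbd' ignored (set empty)
end set {} — state 3 not in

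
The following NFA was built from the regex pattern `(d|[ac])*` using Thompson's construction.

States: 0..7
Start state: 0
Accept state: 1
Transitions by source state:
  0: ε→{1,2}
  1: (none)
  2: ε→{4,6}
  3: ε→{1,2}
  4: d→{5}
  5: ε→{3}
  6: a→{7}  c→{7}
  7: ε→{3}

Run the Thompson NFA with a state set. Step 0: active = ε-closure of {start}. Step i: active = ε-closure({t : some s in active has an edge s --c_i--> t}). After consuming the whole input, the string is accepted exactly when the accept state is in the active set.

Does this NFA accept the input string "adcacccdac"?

initial (ε-close {0}): {0,1,2,4,6}
'a' @ 1: {1,2,3,4,6,7}  ✓accept
'd' @ 2: {1,2,3,4,5,6}  ✓accept
'c' @ 3: {1,2,3,4,6,7}  ✓accept
'a' @ 4: {1,2,3,4,6,7}  ✓accept
'c' @ 5: {1,2,3,4,6,7}  ✓accept
'c' @ 6: {1,2,3,4,6,7}  ✓accept
'c' @ 7: {1,2,3,4,6,7}  ✓accept
'd' @ 8: {1,2,3,4,5,6}  ✓accept
'a' @ 9: {1,2,3,4,6,7}  ✓accept
'c' @ 10: {1,2,3,4,6,7}  ✓accept
end set {1,2,3,4,6,7} — state 1 in

Answer: ACCEPT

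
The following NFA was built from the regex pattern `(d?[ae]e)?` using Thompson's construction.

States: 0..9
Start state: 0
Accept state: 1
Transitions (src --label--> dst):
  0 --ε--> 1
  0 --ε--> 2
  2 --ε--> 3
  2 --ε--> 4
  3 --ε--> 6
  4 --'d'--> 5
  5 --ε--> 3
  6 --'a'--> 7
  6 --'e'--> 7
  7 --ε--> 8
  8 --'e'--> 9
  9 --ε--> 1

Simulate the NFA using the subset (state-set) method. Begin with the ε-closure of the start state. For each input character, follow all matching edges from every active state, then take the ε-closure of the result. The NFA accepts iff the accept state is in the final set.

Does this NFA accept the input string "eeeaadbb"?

start: ε-closure({0}) = {0,1,2,3,4,6}
'e' @ 1: {7,8}
'e' @ 2: {1,9}  ✓accept
'e' @ 3: {}  — state set empty
rest 'aadbb' ignored (set empty)
final: {}; accept 1 not in set

Answer: REJECT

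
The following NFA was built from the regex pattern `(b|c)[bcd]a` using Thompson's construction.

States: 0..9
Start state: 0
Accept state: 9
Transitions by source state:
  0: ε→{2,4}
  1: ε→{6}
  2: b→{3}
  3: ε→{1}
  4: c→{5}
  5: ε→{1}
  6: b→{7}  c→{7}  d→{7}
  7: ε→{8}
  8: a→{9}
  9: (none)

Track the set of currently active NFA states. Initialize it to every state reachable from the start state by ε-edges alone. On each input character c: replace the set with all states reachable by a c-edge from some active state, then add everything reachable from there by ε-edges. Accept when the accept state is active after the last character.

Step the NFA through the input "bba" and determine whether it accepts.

S₀ = ε-closure({0}) = {0,2,4}
'b' @ 1: {1,3,6}
'b' @ 2: {7,8}
'a' @ 3: {9}  ✓accept
final: {9}; accept 9 in set

Answer: ACCEPT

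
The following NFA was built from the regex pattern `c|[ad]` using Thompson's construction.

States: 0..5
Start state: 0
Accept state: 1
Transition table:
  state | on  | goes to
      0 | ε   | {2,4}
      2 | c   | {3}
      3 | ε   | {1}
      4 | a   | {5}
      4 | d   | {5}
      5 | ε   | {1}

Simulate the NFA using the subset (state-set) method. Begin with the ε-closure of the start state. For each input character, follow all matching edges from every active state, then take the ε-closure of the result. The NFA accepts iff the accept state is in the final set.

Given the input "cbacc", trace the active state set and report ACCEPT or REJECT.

Answer: REJECT

Derivation:
start: ε-closure({0}) = {0,2,4}
'c' @ 1: {1,3}  ✓accept
'b' @ 2: {}  — state set empty
rest 'acc' ignored (set empty)
after full input: {}  (accept=1 not in)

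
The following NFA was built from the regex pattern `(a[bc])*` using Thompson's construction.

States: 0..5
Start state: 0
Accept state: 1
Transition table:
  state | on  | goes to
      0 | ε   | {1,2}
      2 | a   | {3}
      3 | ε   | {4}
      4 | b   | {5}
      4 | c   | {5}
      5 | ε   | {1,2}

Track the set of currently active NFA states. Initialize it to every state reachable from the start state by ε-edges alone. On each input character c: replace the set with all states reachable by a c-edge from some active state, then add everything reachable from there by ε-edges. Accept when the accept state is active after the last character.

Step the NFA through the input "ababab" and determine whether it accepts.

S₀ = ε-closure({0}) = {0,1,2}
'a' @ 1: {3,4}
'b' @ 2: {1,2,5}  (accept∈set)
'a' @ 3: {3,4}
'b' @ 4: {1,2,5}  (accept∈set)
'a' @ 5: {3,4}
'b' @ 6: {1,2,5}  (accept∈set)
after full input: {1,2,5}  (accept=1 in)

Answer: ACCEPT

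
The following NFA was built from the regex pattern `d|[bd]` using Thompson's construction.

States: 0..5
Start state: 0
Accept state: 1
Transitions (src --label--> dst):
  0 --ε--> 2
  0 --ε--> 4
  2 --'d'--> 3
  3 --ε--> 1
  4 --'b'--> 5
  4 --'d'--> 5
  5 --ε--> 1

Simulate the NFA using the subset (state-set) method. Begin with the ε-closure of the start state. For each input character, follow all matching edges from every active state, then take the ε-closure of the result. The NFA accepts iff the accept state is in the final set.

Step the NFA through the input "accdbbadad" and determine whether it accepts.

Answer: REJECT

Trace:
initial (ε-close {0}): {0,2,4}
'a' @ 1: {}  — state set empty
rest 'ccdbbadad' ignored (set empty)
final: {}; accept 1 not in set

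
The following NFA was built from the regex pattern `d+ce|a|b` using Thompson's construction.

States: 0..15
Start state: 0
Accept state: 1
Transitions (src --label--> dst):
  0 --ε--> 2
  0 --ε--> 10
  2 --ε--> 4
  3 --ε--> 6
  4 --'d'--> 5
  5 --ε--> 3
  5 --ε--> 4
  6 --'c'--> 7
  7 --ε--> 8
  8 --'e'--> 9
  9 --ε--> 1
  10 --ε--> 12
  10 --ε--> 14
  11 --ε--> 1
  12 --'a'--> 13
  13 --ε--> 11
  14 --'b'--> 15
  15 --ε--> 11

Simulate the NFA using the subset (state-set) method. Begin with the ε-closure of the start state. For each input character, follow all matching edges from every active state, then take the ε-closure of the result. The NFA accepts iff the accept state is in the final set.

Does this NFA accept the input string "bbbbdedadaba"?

S₀ = ε-closure({0}) = {0,2,4,10,12,14}
'b' @ 1: {1,11,15}  ✓accept
'b' @ 2: {}  — dead — no transitions
rest 'bbdedadaba' ignored (set empty)
end set {} — state 1 not in

Answer: REJECT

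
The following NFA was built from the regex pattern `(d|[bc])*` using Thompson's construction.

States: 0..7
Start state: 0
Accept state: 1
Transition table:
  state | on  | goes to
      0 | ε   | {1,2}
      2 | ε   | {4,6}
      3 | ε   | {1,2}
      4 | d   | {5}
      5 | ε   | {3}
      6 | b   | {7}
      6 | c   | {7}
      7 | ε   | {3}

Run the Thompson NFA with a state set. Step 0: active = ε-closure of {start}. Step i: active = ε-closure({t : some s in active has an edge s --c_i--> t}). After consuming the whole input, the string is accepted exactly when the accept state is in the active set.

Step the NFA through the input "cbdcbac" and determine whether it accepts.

Answer: REJECT

Trace:
initial (ε-close {0}): {0,1,2,4,6}
'c' @ 1: {1,2,3,4,6,7}  (accept∈set)
'b' @ 2: {1,2,3,4,6,7}  (accept∈set)
'd' @ 3: {1,2,3,4,5,6}  (accept∈set)
'c' @ 4: {1,2,3,4,6,7}  (accept∈set)
'b' @ 5: {1,2,3,4,6,7}  (accept∈set)
'a' @ 6: {}  — no active states
rest 'c' ignored (set empty)
after full input: {}  (accept=1 not in)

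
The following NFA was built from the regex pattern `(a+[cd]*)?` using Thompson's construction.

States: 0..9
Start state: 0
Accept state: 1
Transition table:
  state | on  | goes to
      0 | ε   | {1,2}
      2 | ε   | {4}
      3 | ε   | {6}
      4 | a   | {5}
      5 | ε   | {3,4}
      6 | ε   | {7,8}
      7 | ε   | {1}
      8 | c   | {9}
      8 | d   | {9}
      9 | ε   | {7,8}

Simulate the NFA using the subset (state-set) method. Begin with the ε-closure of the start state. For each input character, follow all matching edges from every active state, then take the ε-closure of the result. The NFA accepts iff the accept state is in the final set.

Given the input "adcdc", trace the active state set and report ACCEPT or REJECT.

Answer: ACCEPT

Trace:
initial (ε-close {0}): {0,1,2,4}
'a' @ 1: {1,3,4,5,6,7,8}  [accepting]
'd' @ 2: {1,7,8,9}  [accepting]
'c' @ 3: {1,7,8,9}  [accepting]
'd' @ 4: {1,7,8,9}  [accepting]
'c' @ 5: {1,7,8,9}  [accepting]
after full input: {1,7,8,9}  (accept=1 in)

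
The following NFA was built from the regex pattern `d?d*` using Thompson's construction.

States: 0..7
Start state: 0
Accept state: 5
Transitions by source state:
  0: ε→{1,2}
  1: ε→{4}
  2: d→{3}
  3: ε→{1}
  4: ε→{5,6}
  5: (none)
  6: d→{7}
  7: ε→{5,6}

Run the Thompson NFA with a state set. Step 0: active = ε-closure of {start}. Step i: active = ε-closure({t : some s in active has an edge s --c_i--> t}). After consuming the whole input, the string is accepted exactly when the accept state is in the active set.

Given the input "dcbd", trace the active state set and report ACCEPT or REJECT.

Answer: REJECT

Steps:
S₀ = ε-closure({0}) = {0,1,2,4,5,6}
'd' @ 1: {1,3,4,5,6,7}  ✓accept
'c' @ 2: {}  — no active states
rest 'bd' ignored (set empty)
after full input: {}  (accept=5 not in)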